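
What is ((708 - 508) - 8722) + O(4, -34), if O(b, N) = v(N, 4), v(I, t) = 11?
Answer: -8511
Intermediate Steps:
O(b, N) = 11
((708 - 508) - 8722) + O(4, -34) = ((708 - 508) - 8722) + 11 = (200 - 8722) + 11 = -8522 + 11 = -8511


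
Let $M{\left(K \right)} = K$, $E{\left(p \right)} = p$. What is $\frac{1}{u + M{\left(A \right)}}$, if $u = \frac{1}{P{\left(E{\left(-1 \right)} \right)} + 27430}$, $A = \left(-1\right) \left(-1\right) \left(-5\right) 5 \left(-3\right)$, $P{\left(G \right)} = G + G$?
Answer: $\frac{27428}{2057101} \approx 0.013333$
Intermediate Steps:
$P{\left(G \right)} = 2 G$
$A = 75$ ($A = 1 \left(-5\right) 5 \left(-3\right) = \left(-5\right) 5 \left(-3\right) = \left(-25\right) \left(-3\right) = 75$)
$u = \frac{1}{27428}$ ($u = \frac{1}{2 \left(-1\right) + 27430} = \frac{1}{-2 + 27430} = \frac{1}{27428} \approx 3.6459 \cdot 10^{-5}$)
$\frac{1}{u + M{\left(A \right)}} = \frac{1}{\frac{1}{27428} + 75} = \frac{1}{\frac{2057101}{27428}} = \frac{27428}{2057101}$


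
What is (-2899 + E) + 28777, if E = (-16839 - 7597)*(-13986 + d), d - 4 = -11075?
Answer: 612318730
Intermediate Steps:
d = -11071 (d = 4 - 11075 = -11071)
E = 612292852 (E = (-16839 - 7597)*(-13986 - 11071) = -24436*(-25057) = 612292852)
(-2899 + E) + 28777 = (-2899 + 612292852) + 28777 = 612289953 + 28777 = 612318730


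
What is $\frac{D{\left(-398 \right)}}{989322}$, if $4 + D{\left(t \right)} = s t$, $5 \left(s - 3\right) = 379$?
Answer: $- \frac{78416}{2473305} \approx -0.031705$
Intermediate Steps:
$s = \frac{394}{5}$ ($s = 3 + \frac{1}{5} \cdot 379 = 3 + \frac{379}{5} = \frac{394}{5} \approx 78.8$)
$D{\left(t \right)} = -4 + \frac{394 t}{5}$
$\frac{D{\left(-398 \right)}}{989322} = \frac{-4 + \frac{394}{5} \left(-398\right)}{989322} = \left(-4 - \frac{156812}{5}\right) \frac{1}{989322} = \left(- \frac{156832}{5}\right) \frac{1}{989322} = - \frac{78416}{2473305}$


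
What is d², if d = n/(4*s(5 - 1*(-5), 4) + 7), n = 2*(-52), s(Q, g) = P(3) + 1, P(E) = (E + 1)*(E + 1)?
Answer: 10816/5625 ≈ 1.9228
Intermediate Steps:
P(E) = (1 + E)² (P(E) = (1 + E)*(1 + E) = (1 + E)²)
s(Q, g) = 17 (s(Q, g) = (1 + 3)² + 1 = 4² + 1 = 16 + 1 = 17)
n = -104
d = -104/75 (d = -104/(4*17 + 7) = -104/(68 + 7) = -104/75 ≈ -1.3867)
d² = (-104/75)² = 10816/5625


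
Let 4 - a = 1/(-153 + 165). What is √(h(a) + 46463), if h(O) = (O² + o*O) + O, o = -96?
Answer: √6639301/12 ≈ 214.72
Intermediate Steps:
a = 47/12 (a = 4 - 1/(-153 + 165) = 4 - 1/12 = 47/12 ≈ 3.9167)
h(O) = O² - 95*O (h(O) = (O² - 96*O) + O = O² - 95*O)
√(h(a) + 46463) = √(47*(-95 + 47/12)/12 + 46463) = √((47/12)*(-1093/12) + 46463) = √(-51371/144 + 46463) = √(6639301/144) = √6639301/12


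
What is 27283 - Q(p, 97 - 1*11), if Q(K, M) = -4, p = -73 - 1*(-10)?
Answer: 27287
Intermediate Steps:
p = -63 (p = -73 + 10 = -63)
27283 - Q(p, 97 - 1*11) = 27283 - 1*(-4) = 27283 + 4 = 27287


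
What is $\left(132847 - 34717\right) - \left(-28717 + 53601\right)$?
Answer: $73246$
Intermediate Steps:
$\left(132847 - 34717\right) - \left(-28717 + 53601\right) = \left(132847 - 34717\right) - 24884 = 98130 - 24884 = 73246$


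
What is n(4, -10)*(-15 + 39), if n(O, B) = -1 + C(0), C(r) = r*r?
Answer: -24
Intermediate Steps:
C(r) = r²
n(O, B) = -1 (n(O, B) = -1 + 0² = -1 + 0 = -1)
n(4, -10)*(-15 + 39) = -(-15 + 39) = -1*24 = -24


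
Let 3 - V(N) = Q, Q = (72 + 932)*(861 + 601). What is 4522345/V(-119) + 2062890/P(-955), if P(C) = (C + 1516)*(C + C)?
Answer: -52491604420/10485403973 ≈ -5.0062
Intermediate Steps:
Q = 1467848 (Q = 1004*1462 = 1467848)
P(C) = 2*C*(1516 + C) (P(C) = (1516 + C)*(2*C) = 2*C*(1516 + C))
V(N) = -1467845 (V(N) = 3 - 1*1467848 = 3 - 1467848 = -1467845)
4522345/V(-119) + 2062890/P(-955) = 4522345/(-1467845) + 2062890/((2*(-955)*(1516 - 955))) = 4522345*(-1/1467845) + 2062890/((2*(-955)*561)) = -904469/293569 + 2062890/(-1071510) = -904469/293569 + 2062890*(-1/1071510) = -904469/293569 - 68763/35717 = -52491604420/10485403973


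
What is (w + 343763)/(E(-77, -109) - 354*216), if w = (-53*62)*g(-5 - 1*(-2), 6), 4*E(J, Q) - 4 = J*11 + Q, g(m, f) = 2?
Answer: -337191/76702 ≈ -4.3961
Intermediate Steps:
E(J, Q) = 1 + Q/4 + 11*J/4 (E(J, Q) = 1 + (J*11 + Q)/4 = 1 + (11*J + Q)/4 = 1 + (Q + 11*J)/4 = 1 + (Q/4 + 11*J/4) = 1 + Q/4 + 11*J/4)
w = -6572 (w = -53*62*2 = -3286*2 = -6572)
(w + 343763)/(E(-77, -109) - 354*216) = (-6572 + 343763)/((1 + (1/4)*(-109) + (11/4)*(-77)) - 354*216) = 337191/((1 - 109/4 - 847/4) - 76464) = 337191/(-238 - 76464) = 337191/(-76702) = 337191*(-1/76702) = -337191/76702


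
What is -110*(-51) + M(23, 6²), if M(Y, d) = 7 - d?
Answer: 5581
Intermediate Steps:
-110*(-51) + M(23, 6²) = -110*(-51) + (7 - 1*6²) = 5610 + (7 - 1*36) = 5610 + (7 - 36) = 5610 - 29 = 5581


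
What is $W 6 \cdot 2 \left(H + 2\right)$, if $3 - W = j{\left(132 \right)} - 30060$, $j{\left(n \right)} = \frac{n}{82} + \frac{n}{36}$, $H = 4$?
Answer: $\frac{88730400}{41} \approx 2.1642 \cdot 10^{6}$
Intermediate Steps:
$j{\left(n \right)} = \frac{59 n}{1476}$ ($j{\left(n \right)} = n \frac{1}{82} + n \frac{1}{36} = \frac{n}{82} + \frac{n}{36} = \frac{59 n}{1476}$)
$W = \frac{3697100}{123}$ ($W = 3 - \left(\frac{59}{1476} \cdot 132 - 30060\right) = 3 - \left(\frac{649}{123} - 30060\right) = 3 - - \frac{3696731}{123} = 3 + \frac{3696731}{123} = \frac{3697100}{123} \approx 30058.0$)
$W 6 \cdot 2 \left(H + 2\right) = \frac{3697100 \cdot 6 \cdot 2 \left(4 + 2\right)}{123} = \frac{3697100 \cdot 12 \cdot 6}{123} = \frac{3697100}{123} \cdot 72 = \frac{88730400}{41}$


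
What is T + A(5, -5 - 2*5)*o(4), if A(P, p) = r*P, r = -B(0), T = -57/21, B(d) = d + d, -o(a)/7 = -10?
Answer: -19/7 ≈ -2.7143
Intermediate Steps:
o(a) = 70 (o(a) = -7*(-10) = 70)
B(d) = 2*d
T = -19/7 (T = -57*1/21 = -19/7 ≈ -2.7143)
r = 0 (r = -2*0 = -1*0 = 0)
A(P, p) = 0 (A(P, p) = 0*P = 0)
T + A(5, -5 - 2*5)*o(4) = -19/7 + 0*70 = -19/7 + 0 = -19/7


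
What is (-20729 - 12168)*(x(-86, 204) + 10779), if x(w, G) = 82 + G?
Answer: -364005305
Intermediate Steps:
(-20729 - 12168)*(x(-86, 204) + 10779) = (-20729 - 12168)*((82 + 204) + 10779) = -32897*(286 + 10779) = -32897*11065 = -364005305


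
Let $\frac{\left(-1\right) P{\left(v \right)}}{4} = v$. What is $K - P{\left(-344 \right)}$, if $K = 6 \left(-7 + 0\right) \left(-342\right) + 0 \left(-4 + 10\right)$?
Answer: $12988$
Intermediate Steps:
$K = 14364$ ($K = 6 \left(-7\right) \left(-342\right) + 0 \cdot 6 = \left(-42\right) \left(-342\right) + 0 = 14364 + 0 = 14364$)
$P{\left(v \right)} = - 4 v$
$K - P{\left(-344 \right)} = 14364 - \left(-4\right) \left(-344\right) = 14364 - 1376 = 12988$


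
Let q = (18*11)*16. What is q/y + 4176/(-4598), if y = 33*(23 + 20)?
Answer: 130920/98857 ≈ 1.3243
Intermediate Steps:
q = 3168 (q = 198*16 = 3168)
y = 1419 (y = 33*43 = 1419)
q/y + 4176/(-4598) = 3168/1419 + 4176/(-4598) = 3168*(1/1419) + 4176*(-1/4598) = 96/43 - 2088/2299 = 130920/98857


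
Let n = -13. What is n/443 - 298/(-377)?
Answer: 127113/167011 ≈ 0.76111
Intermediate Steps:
n/443 - 298/(-377) = -13/443 - 298/(-377) = -13*1/443 - 298*(-1/377) = -13/443 + 298/377 = 127113/167011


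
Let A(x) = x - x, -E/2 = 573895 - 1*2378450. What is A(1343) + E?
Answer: 3609110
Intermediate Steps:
E = 3609110 (E = -2*(573895 - 1*2378450) = -2*(573895 - 2378450) = -2*(-1804555) = 3609110)
A(x) = 0
A(1343) + E = 0 + 3609110 = 3609110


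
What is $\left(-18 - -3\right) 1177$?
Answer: $-17655$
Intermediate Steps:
$\left(-18 - -3\right) 1177 = \left(-18 + 3\right) 1177 = \left(-15\right) 1177 = -17655$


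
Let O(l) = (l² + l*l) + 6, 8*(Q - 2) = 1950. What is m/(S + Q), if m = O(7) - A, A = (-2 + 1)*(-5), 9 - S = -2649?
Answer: 396/11615 ≈ 0.034094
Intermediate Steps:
S = 2658 (S = 9 - 1*(-2649) = 9 + 2649 = 2658)
Q = 983/4 (Q = 2 + (⅛)*1950 = 2 + 975/4 = 983/4 ≈ 245.75)
A = 5 (A = -1*(-5) = 5)
O(l) = 6 + 2*l² (O(l) = (l² + l²) + 6 = 2*l² + 6 = 6 + 2*l²)
m = 99 (m = (6 + 2*7²) - 1*5 = (6 + 2*49) - 5 = (6 + 98) - 5 = 104 - 5 = 99)
m/(S + Q) = 99/(2658 + 983/4) = 99/(11615/4) = (4/11615)*99 = 396/11615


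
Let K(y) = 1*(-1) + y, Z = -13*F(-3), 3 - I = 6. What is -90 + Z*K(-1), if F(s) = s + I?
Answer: -246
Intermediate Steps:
I = -3 (I = 3 - 1*6 = 3 - 6 = -3)
F(s) = -3 + s (F(s) = s - 3 = -3 + s)
Z = 78 (Z = -13*(-3 - 3) = -13*(-6) = 78)
K(y) = -1 + y
-90 + Z*K(-1) = -90 + 78*(-1 - 1) = -90 + 78*(-2) = -90 - 156 = -246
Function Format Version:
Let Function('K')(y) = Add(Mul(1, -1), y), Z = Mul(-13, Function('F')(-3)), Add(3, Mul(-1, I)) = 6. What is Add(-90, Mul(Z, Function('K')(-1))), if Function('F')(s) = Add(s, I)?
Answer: -246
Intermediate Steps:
I = -3 (I = Add(3, Mul(-1, 6)) = Add(3, -6) = -3)
Function('F')(s) = Add(-3, s) (Function('F')(s) = Add(s, -3) = Add(-3, s))
Z = 78 (Z = Mul(-13, Add(-3, -3)) = Mul(-13, -6) = 78)
Function('K')(y) = Add(-1, y)
Add(-90, Mul(Z, Function('K')(-1))) = Add(-90, Mul(78, Add(-1, -1))) = Add(-90, Mul(78, -2)) = Add(-90, -156) = -246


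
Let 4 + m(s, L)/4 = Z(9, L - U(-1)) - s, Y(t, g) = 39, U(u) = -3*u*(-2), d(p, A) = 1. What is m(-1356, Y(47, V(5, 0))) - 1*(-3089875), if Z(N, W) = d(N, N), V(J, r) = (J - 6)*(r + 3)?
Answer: 3095287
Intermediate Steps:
V(J, r) = (-6 + J)*(3 + r)
U(u) = 6*u
Z(N, W) = 1
m(s, L) = -12 - 4*s (m(s, L) = -16 + 4*(1 - s) = -16 + (4 - 4*s) = -12 - 4*s)
m(-1356, Y(47, V(5, 0))) - 1*(-3089875) = (-12 - 4*(-1356)) - 1*(-3089875) = (-12 + 5424) + 3089875 = 5412 + 3089875 = 3095287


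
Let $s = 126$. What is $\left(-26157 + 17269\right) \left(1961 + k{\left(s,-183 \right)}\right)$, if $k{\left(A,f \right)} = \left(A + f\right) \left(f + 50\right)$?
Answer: $-84809296$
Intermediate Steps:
$k{\left(A,f \right)} = \left(50 + f\right) \left(A + f\right)$ ($k{\left(A,f \right)} = \left(A + f\right) \left(50 + f\right) = \left(50 + f\right) \left(A + f\right)$)
$\left(-26157 + 17269\right) \left(1961 + k{\left(s,-183 \right)}\right) = \left(-26157 + 17269\right) \left(1961 + \left(\left(-183\right)^{2} + 50 \cdot 126 + 50 \left(-183\right) + 126 \left(-183\right)\right)\right) = - 8888 \left(1961 + \left(33489 + 6300 - 9150 - 23058\right)\right) = - 8888 \left(1961 + 7581\right) = \left(-8888\right) 9542 = -84809296$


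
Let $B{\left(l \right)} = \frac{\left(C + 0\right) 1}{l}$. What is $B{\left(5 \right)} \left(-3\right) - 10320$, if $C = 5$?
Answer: $-10323$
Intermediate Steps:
$B{\left(l \right)} = \frac{5}{l}$ ($B{\left(l \right)} = \frac{\left(5 + 0\right) 1}{l} = \frac{5 \cdot 1}{l} = \frac{5}{l}$)
$B{\left(5 \right)} \left(-3\right) - 10320 = \frac{5}{5} \left(-3\right) - 10320 = 5 \cdot \frac{1}{5} \left(-3\right) - 10320 = 1 \left(-3\right) - 10320 = -3 - 10320 = -10323$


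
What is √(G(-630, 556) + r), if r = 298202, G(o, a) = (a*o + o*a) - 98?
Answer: 2*I*√100614 ≈ 634.39*I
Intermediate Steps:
G(o, a) = -98 + 2*a*o (G(o, a) = (a*o + a*o) - 98 = 2*a*o - 98 = -98 + 2*a*o)
√(G(-630, 556) + r) = √((-98 + 2*556*(-630)) + 298202) = √((-98 - 700560) + 298202) = √(-700658 + 298202) = √(-402456) = 2*I*√100614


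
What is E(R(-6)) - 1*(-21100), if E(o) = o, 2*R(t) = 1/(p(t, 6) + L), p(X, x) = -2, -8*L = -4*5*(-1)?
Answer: 189899/9 ≈ 21100.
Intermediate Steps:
L = -5/2 (L = -(-4*5)*(-1)/8 = -(-5)*(-1)/2 = -1/8*20 = -5/2 ≈ -2.5000)
R(t) = -1/9 (R(t) = 1/(2*(-2 - 5/2)) = 1/(2*(-9/2)) = (1/2)*(-2/9) = -1/9)
E(R(-6)) - 1*(-21100) = -1/9 - 1*(-21100) = -1/9 + 21100 = 189899/9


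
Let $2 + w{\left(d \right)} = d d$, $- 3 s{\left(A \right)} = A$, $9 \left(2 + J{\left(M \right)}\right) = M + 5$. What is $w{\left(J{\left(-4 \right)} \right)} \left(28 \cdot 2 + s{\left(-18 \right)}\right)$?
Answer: $\frac{7874}{81} \approx 97.21$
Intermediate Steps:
$J{\left(M \right)} = - \frac{13}{9} + \frac{M}{9}$ ($J{\left(M \right)} = -2 + \frac{M + 5}{9} = -2 + \frac{5 + M}{9} = -2 + \left(\frac{5}{9} + \frac{M}{9}\right) = - \frac{13}{9} + \frac{M}{9}$)
$s{\left(A \right)} = - \frac{A}{3}$
$w{\left(d \right)} = -2 + d^{2}$ ($w{\left(d \right)} = -2 + d d = -2 + d^{2}$)
$w{\left(J{\left(-4 \right)} \right)} \left(28 \cdot 2 + s{\left(-18 \right)}\right) = \left(-2 + \left(- \frac{13}{9} + \frac{1}{9} \left(-4\right)\right)^{2}\right) \left(28 \cdot 2 - -6\right) = \left(-2 + \left(- \frac{13}{9} - \frac{4}{9}\right)^{2}\right) \left(56 + 6\right) = \left(-2 + \left(- \frac{17}{9}\right)^{2}\right) 62 = \left(-2 + \frac{289}{81}\right) 62 = \frac{127}{81} \cdot 62 = \frac{7874}{81}$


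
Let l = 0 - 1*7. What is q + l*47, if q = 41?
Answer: -288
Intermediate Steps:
l = -7 (l = 0 - 7 = -7)
q + l*47 = 41 - 7*47 = 41 - 329 = -288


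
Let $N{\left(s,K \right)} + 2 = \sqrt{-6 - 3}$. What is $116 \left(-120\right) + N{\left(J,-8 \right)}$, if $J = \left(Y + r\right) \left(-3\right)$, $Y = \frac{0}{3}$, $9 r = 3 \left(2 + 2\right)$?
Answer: $-13922 + 3 i \approx -13922.0 + 3.0 i$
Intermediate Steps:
$r = \frac{4}{3}$ ($r = \frac{3 \left(2 + 2\right)}{9} = \frac{3 \cdot 4}{9} = \frac{1}{9} \cdot 12 = \frac{4}{3} \approx 1.3333$)
$Y = 0$ ($Y = 0 \cdot \frac{1}{3} = 0$)
$J = -4$ ($J = \left(0 + \frac{4}{3}\right) \left(-3\right) = \frac{4}{3} \left(-3\right) = -4$)
$N{\left(s,K \right)} = -2 + 3 i$ ($N{\left(s,K \right)} = -2 + \sqrt{-6 - 3} = -2 + \sqrt{-9} = -2 + 3 i$)
$116 \left(-120\right) + N{\left(J,-8 \right)} = 116 \left(-120\right) - \left(2 - 3 i\right) = -13920 - \left(2 - 3 i\right) = -13922 + 3 i$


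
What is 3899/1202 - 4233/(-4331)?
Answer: 21974635/5205862 ≈ 4.2211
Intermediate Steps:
3899/1202 - 4233/(-4331) = 3899*(1/1202) - 4233*(-1/4331) = 3899/1202 + 4233/4331 = 21974635/5205862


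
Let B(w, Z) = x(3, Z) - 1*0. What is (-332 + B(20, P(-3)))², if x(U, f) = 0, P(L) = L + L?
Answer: 110224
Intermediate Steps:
P(L) = 2*L
B(w, Z) = 0 (B(w, Z) = 0 - 1*0 = 0 + 0 = 0)
(-332 + B(20, P(-3)))² = (-332 + 0)² = (-332)² = 110224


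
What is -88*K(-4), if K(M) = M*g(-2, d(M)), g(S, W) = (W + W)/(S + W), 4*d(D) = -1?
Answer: 704/9 ≈ 78.222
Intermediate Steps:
d(D) = -¼ (d(D) = (¼)*(-1) = -¼)
g(S, W) = 2*W/(S + W) (g(S, W) = (2*W)/(S + W) = 2*W/(S + W))
K(M) = 2*M/9 (K(M) = M*(2*(-¼)/(-2 - ¼)) = M*(2*(-¼)/(-9/4)) = M*(2*(-¼)*(-4/9)) = M*(2/9) = 2*M/9)
-88*K(-4) = -176*(-4)/9 = -88*(-8/9) = 704/9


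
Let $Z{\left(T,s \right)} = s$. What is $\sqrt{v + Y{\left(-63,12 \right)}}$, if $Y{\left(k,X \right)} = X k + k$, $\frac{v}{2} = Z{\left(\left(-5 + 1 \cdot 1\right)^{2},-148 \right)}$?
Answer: $i \sqrt{1115} \approx 33.392 i$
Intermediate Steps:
$v = -296$ ($v = 2 \left(-148\right) = -296$)
$Y{\left(k,X \right)} = k + X k$
$\sqrt{v + Y{\left(-63,12 \right)}} = \sqrt{-296 - 63 \left(1 + 12\right)} = \sqrt{-296 - 819} = \sqrt{-1115} = i \sqrt{1115}$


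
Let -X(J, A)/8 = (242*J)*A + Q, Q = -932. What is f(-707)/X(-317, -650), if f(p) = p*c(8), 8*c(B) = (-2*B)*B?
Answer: -707/24931584 ≈ -2.8358e-5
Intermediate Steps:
c(B) = -B²/4 (c(B) = ((-2*B)*B)/8 = (-2*B²)/8 = -B²/4)
X(J, A) = 7456 - 1936*A*J (X(J, A) = -8*((242*J)*A - 932) = -8*(242*A*J - 932) = -8*(-932 + 242*A*J) = 7456 - 1936*A*J)
f(p) = -16*p (f(p) = p*(-¼*8²) = p*(-¼*64) = p*(-16) = -16*p)
f(-707)/X(-317, -650) = (-16*(-707))/(7456 - 1936*(-650)*(-317)) = 11312/(7456 - 398912800) = 11312/(-398905344) = 11312*(-1/398905344) = -707/24931584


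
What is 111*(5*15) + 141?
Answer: 8466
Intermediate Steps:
111*(5*15) + 141 = 111*75 + 141 = 8325 + 141 = 8466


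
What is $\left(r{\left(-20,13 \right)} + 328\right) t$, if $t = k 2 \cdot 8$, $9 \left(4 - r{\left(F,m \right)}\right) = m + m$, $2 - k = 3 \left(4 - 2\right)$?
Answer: $- \frac{189568}{9} \approx -21063.0$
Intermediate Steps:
$k = -4$ ($k = 2 - 3 \left(4 - 2\right) = 2 - 3 \cdot 2 = 2 - 6 = -4$)
$r{\left(F,m \right)} = 4 - \frac{2 m}{9}$ ($r{\left(F,m \right)} = 4 - \frac{m + m}{9} = 4 - \frac{2 m}{9}$)
$t = -64$ ($t = \left(-4\right) 2 \cdot 8 = \left(-8\right) 8 = -64$)
$\left(r{\left(-20,13 \right)} + 328\right) t = \left(\left(4 - \frac{26}{9}\right) + 328\right) \left(-64\right) = \left(\frac{10}{9} + 328\right) \left(-64\right) = \frac{2962}{9} \left(-64\right) = - \frac{189568}{9}$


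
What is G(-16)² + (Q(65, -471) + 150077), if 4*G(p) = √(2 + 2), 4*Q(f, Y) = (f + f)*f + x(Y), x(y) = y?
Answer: 152072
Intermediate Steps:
Q(f, Y) = f²/2 + Y/4 (Q(f, Y) = ((f + f)*f + Y)/4 = ((2*f)*f + Y)/4 = (2*f² + Y)/4 = (Y + 2*f²)/4 = f²/2 + Y/4)
G(p) = ½ (G(p) = √(2 + 2)/4 = √4/4 = (¼)*2 = ½)
G(-16)² + (Q(65, -471) + 150077) = (½)² + (((½)*65² + (¼)*(-471)) + 150077) = ¼ + (((½)*4225 - 471/4) + 150077) = ¼ + ((4225/2 - 471/4) + 150077) = ¼ + (7979/4 + 150077) = ¼ + 608287/4 = 152072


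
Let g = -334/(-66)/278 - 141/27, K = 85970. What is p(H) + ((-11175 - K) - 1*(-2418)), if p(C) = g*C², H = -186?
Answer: -420116033/1529 ≈ -2.7477e+5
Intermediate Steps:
g = -143225/27522 (g = -334*(-1/66)*(1/278) - 141*1/27 = (167/33)*(1/278) - 47/9 = 167/9174 - 47/9 = -143225/27522 ≈ -5.2040)
p(C) = -143225*C²/27522
p(H) + ((-11175 - K) - 1*(-2418)) = -143225/27522*(-186)² + ((-11175 - 1*85970) - 1*(-2418)) = -143225/27522*34596 + ((-11175 - 85970) + 2418) = -275278450/1529 + (-97145 + 2418) = -275278450/1529 - 94727 = -420116033/1529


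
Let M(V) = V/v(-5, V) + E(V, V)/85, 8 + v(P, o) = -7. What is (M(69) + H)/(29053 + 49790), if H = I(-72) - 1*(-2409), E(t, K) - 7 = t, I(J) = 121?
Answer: 67/2091 ≈ 0.032042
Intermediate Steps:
E(t, K) = 7 + t
v(P, o) = -15 (v(P, o) = -8 - 7 = -15)
M(V) = 7/85 - 14*V/255 (M(V) = V/(-15) + (7 + V)/85 = V*(-1/15) + (7 + V)*(1/85) = -V/15 + (7/85 + V/85) = 7/85 - 14*V/255)
H = 2530 (H = 121 - 1*(-2409) = 121 + 2409 = 2530)
(M(69) + H)/(29053 + 49790) = ((7/85 - 14/255*69) + 2530)/(29053 + 49790) = ((7/85 - 322/85) + 2530)/78843 = (-63/17 + 2530)*(1/78843) = (42947/17)*(1/78843) = 67/2091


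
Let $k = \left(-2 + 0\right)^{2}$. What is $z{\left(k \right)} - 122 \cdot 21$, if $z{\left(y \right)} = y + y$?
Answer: $-2554$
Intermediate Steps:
$k = 4$ ($k = \left(-2\right)^{2} = 4$)
$z{\left(y \right)} = 2 y$
$z{\left(k \right)} - 122 \cdot 21 = 2 \cdot 4 - 122 \cdot 21 = 8 - 2562 = -2554$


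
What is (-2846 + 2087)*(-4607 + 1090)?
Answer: 2669403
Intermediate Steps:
(-2846 + 2087)*(-4607 + 1090) = -759*(-3517) = 2669403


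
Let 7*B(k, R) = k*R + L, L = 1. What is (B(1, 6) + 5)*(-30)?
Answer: -180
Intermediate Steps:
B(k, R) = ⅐ + R*k/7 (B(k, R) = (k*R + 1)/7 = (R*k + 1)/7 = (1 + R*k)/7 = ⅐ + R*k/7)
(B(1, 6) + 5)*(-30) = ((⅐ + (⅐)*6*1) + 5)*(-30) = ((⅐ + 6/7) + 5)*(-30) = (1 + 5)*(-30) = 6*(-30) = -180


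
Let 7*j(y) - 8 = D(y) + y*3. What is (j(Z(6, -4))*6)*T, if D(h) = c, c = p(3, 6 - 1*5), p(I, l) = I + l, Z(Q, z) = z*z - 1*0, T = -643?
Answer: -231480/7 ≈ -33069.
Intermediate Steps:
Z(Q, z) = z**2 (Z(Q, z) = z**2 + 0 = z**2)
c = 4 (c = 3 + (6 - 1*5) = 3 + (6 - 5) = 3 + 1 = 4)
D(h) = 4
j(y) = 12/7 + 3*y/7 (j(y) = 8/7 + (4 + y*3)/7 = 8/7 + (4 + 3*y)/7 = 8/7 + (4/7 + 3*y/7) = 12/7 + 3*y/7)
(j(Z(6, -4))*6)*T = ((12/7 + (3/7)*(-4)**2)*6)*(-643) = ((12/7 + (3/7)*16)*6)*(-643) = ((12/7 + 48/7)*6)*(-643) = ((60/7)*6)*(-643) = (360/7)*(-643) = -231480/7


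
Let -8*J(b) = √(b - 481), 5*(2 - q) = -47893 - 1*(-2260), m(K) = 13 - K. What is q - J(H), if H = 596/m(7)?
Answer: 45643/5 + I*√3435/24 ≈ 9128.6 + 2.442*I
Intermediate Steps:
q = 45643/5 (q = 2 - (-47893 - 1*(-2260))/5 = 2 - (-47893 + 2260)/5 = 2 - ⅕*(-45633) = 2 + 45633/5 = 45643/5 ≈ 9128.6)
H = 298/3 (H = 596/(13 - 1*7) = 596/(13 - 7) = 596/6 = 596*(⅙) = 298/3 ≈ 99.333)
J(b) = -√(-481 + b)/8 (J(b) = -√(b - 481)/8 = -√(-481 + b)/8)
q - J(H) = 45643/5 - (-1)*√(-481 + 298/3)/8 = 45643/5 - (-1)*√(-1145/3)/8 = 45643/5 - (-1)*I*√3435/3/8 = 45643/5 - (-1)*I*√3435/24 = 45643/5 + I*√3435/24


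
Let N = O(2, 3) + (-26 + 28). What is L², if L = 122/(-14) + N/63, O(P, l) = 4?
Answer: 32761/441 ≈ 74.288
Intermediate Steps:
N = 6 (N = 4 + (-26 + 28) = 4 + 2 = 6)
L = -181/21 (L = 122/(-14) + 6/63 = 122*(-1/14) + 6*(1/63) = -61/7 + 2/21 = -181/21 ≈ -8.6190)
L² = (-181/21)² = 32761/441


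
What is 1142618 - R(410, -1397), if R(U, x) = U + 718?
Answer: 1141490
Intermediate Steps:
R(U, x) = 718 + U
1142618 - R(410, -1397) = 1142618 - (718 + 410) = 1142618 - 1*1128 = 1142618 - 1128 = 1141490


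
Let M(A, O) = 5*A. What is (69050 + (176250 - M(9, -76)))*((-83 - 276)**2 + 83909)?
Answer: 52187811450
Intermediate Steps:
(69050 + (176250 - M(9, -76)))*((-83 - 276)**2 + 83909) = (69050 + (176250 - 5*9))*((-83 - 276)**2 + 83909) = (69050 + (176250 - 1*45))*((-359)**2 + 83909) = (69050 + (176250 - 45))*(128881 + 83909) = (69050 + 176205)*212790 = 245255*212790 = 52187811450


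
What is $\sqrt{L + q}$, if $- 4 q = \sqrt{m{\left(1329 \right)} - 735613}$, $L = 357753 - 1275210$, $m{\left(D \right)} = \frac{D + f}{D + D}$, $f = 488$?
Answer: $\frac{\sqrt{-25927202706192 - 2658 i \sqrt{5197074533346}}}{5316} \approx 0.11193 - 957.84 i$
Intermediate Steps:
$m{\left(D \right)} = \frac{488 + D}{2 D}$ ($m{\left(D \right)} = \frac{D + 488}{D + D} = \frac{488 + D}{2 D}$)
$L = -917457$ ($L = 357753 - 1275210 = -917457$)
$q = - \frac{i \sqrt{5197074533346}}{10632}$ ($q = - \frac{\sqrt{\frac{488 + 1329}{2 \cdot 1329} - 735613}}{4} = - \frac{\sqrt{\frac{1}{2} \cdot \frac{1}{1329} \cdot 1817 - 735613}}{4} = - \frac{\sqrt{\frac{1817}{2658} - 735613}}{4} = - \frac{\sqrt{- \frac{1955257537}{2658}}}{4} = - \frac{\frac{1}{2658} i \sqrt{5197074533346}}{4} = - \frac{i \sqrt{5197074533346}}{10632} \approx - 214.42 i$)
$\sqrt{L + q} = \sqrt{-917457 - \frac{i \sqrt{5197074533346}}{10632}}$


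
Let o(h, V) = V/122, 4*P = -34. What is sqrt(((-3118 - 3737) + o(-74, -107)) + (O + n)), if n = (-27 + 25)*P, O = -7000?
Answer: I*sqrt(205977846)/122 ≈ 117.64*I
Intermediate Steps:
P = -17/2 (P = (1/4)*(-34) = -17/2 ≈ -8.5000)
o(h, V) = V/122 (o(h, V) = V*(1/122) = V/122)
n = 17 (n = (-27 + 25)*(-17/2) = -2*(-17/2) = 17)
sqrt(((-3118 - 3737) + o(-74, -107)) + (O + n)) = sqrt(((-3118 - 3737) + (1/122)*(-107)) + (-7000 + 17)) = sqrt((-6855 - 107/122) - 6983) = sqrt(-836417/122 - 6983) = sqrt(-1688343/122) = I*sqrt(205977846)/122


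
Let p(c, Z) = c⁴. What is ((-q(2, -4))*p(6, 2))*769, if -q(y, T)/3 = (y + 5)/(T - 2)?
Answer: -3488184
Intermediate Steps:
q(y, T) = -3*(5 + y)/(-2 + T) (q(y, T) = -3*(y + 5)/(T - 2) = -3*(5 + y)/(-2 + T))
((-q(2, -4))*p(6, 2))*769 = (-3*(-5 - 1*2)/(-2 - 4)*6⁴)*769 = (-3*(-5 - 2)/(-6)*1296)*769 = (-3*(-1)*(-7)/6*1296)*769 = (-1*7/2*1296)*769 = -7/2*1296*769 = -4536*769 = -3488184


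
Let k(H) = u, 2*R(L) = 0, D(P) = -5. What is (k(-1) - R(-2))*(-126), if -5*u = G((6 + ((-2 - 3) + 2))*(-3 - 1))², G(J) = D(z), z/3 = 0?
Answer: 630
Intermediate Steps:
z = 0 (z = 3*0 = 0)
R(L) = 0 (R(L) = (½)*0 = 0)
G(J) = -5
u = -5 (u = -⅕*(-5)² = -⅕*25 = -5)
k(H) = -5
(k(-1) - R(-2))*(-126) = (-5 - 1*0)*(-126) = (-5 + 0)*(-126) = -5*(-126) = 630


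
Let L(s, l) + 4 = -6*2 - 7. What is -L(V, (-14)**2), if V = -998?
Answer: 23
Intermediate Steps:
L(s, l) = -23 (L(s, l) = -4 + (-6*2 - 7) = -4 + (-12 - 7) = -4 - 19 = -23)
-L(V, (-14)**2) = -1*(-23) = 23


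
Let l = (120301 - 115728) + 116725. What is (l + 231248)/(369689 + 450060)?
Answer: 352546/819749 ≈ 0.43007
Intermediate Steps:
l = 121298 (l = 4573 + 116725 = 121298)
(l + 231248)/(369689 + 450060) = (121298 + 231248)/(369689 + 450060) = 352546/819749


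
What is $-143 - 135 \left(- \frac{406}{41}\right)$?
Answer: $\frac{48947}{41} \approx 1193.8$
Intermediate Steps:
$-143 - 135 \left(- \frac{406}{41}\right) = -143 - 135 \left(\left(-406\right) \frac{1}{41}\right) = -143 - - \frac{54810}{41} = -143 + \frac{54810}{41} = \frac{48947}{41}$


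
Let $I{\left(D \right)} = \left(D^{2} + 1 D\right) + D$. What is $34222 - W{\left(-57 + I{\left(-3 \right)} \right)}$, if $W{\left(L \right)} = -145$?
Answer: $34367$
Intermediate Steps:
$I{\left(D \right)} = D^{2} + 2 D$ ($I{\left(D \right)} = \left(D^{2} + D\right) + D = \left(D + D^{2}\right) + D = D^{2} + 2 D$)
$34222 - W{\left(-57 + I{\left(-3 \right)} \right)} = 34222 - -145 = 34222 + 145 = 34367$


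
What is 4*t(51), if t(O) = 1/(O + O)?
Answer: 2/51 ≈ 0.039216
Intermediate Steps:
t(O) = 1/(2*O)
4*t(51) = 4*((½)/51) = 4*((½)*(1/51)) = 4*(1/102) = 2/51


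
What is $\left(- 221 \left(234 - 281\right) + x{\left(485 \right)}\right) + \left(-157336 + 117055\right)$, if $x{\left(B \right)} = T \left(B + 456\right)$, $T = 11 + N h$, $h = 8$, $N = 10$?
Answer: $55737$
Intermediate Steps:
$T = 91$ ($T = 11 + 10 \cdot 8 = 11 + 80 = 91$)
$x{\left(B \right)} = 41496 + 91 B$ ($x{\left(B \right)} = 91 \left(B + 456\right) = 91 \left(456 + B\right) = 41496 + 91 B$)
$\left(- 221 \left(234 - 281\right) + x{\left(485 \right)}\right) + \left(-157336 + 117055\right) = \left(- 221 \left(234 - 281\right) + \left(41496 + 91 \cdot 485\right)\right) + \left(-157336 + 117055\right) = \left(\left(-221\right) \left(-47\right) + \left(41496 + 44135\right)\right) - 40281 = \left(10387 + 85631\right) - 40281 = 96018 - 40281 = 55737$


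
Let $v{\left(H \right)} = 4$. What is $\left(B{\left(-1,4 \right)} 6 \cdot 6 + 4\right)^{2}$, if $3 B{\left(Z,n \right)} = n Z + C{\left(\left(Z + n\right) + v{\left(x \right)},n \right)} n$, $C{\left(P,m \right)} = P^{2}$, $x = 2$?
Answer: $5326864$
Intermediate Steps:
$B{\left(Z,n \right)} = \frac{Z n}{3} + \frac{n \left(4 + Z + n\right)^{2}}{3}$ ($B{\left(Z,n \right)} = \frac{n Z + \left(\left(Z + n\right) + 4\right)^{2} n}{3} = \frac{Z n + \left(4 + Z + n\right)^{2} n}{3} = \frac{Z n + n \left(4 + Z + n\right)^{2}}{3} = \frac{Z n}{3} + \frac{n \left(4 + Z + n\right)^{2}}{3}$)
$\left(B{\left(-1,4 \right)} 6 \cdot 6 + 4\right)^{2} = \left(\frac{1}{3} \cdot 4 \left(-1 + \left(4 - 1 + 4\right)^{2}\right) 6 \cdot 6 + 4\right)^{2} = \left(\frac{1}{3} \cdot 4 \left(-1 + 7^{2}\right) 6 \cdot 6 + 4\right)^{2} = \left(\frac{1}{3} \cdot 4 \left(-1 + 49\right) 6 \cdot 6 + 4\right)^{2} = \left(\frac{1}{3} \cdot 4 \cdot 48 \cdot 6 \cdot 6 + 4\right)^{2} = \left(64 \cdot 6 \cdot 6 + 4\right)^{2} = \left(384 \cdot 6 + 4\right)^{2} = \left(2304 + 4\right)^{2} = 2308^{2} = 5326864$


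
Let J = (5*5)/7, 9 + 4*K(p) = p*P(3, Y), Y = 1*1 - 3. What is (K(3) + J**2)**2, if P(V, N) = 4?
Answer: 7006609/38416 ≈ 182.39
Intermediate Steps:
Y = -2 (Y = 1 - 3 = -2)
K(p) = -9/4 + p (K(p) = -9/4 + (p*4)/4 = -9/4 + (4*p)/4 = -9/4 + p)
J = 25/7 (J = 25*(1/7) = 25/7 ≈ 3.5714)
(K(3) + J**2)**2 = ((-9/4 + 3) + (25/7)**2)**2 = (3/4 + 625/49)**2 = (2647/196)**2 = 7006609/38416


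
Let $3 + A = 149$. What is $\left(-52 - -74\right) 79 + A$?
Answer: $1884$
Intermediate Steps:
$A = 146$ ($A = -3 + 149 = 146$)
$\left(-52 - -74\right) 79 + A = \left(-52 - -74\right) 79 + 146 = \left(-52 + 74\right) 79 + 146 = 22 \cdot 79 + 146 = 1738 + 146 = 1884$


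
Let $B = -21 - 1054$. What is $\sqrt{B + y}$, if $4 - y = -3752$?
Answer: $\sqrt{2681} \approx 51.778$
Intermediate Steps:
$y = 3756$ ($y = 4 - -3752 = 4 + 3752 = 3756$)
$B = -1075$ ($B = -21 - 1054 = -1075$)
$\sqrt{B + y} = \sqrt{-1075 + 3756} = \sqrt{2681}$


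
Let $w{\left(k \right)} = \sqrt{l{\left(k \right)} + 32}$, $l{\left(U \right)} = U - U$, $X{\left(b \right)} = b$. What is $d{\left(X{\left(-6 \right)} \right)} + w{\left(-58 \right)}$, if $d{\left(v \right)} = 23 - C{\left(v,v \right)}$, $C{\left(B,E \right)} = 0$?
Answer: $23 + 4 \sqrt{2} \approx 28.657$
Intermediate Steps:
$l{\left(U \right)} = 0$
$d{\left(v \right)} = 23$ ($d{\left(v \right)} = 23 - 0 = 23 + 0 = 23$)
$w{\left(k \right)} = 4 \sqrt{2}$ ($w{\left(k \right)} = \sqrt{0 + 32} = \sqrt{32} = 4 \sqrt{2}$)
$d{\left(X{\left(-6 \right)} \right)} + w{\left(-58 \right)} = 23 + 4 \sqrt{2}$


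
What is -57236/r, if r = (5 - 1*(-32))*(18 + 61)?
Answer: -57236/2923 ≈ -19.581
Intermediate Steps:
r = 2923 (r = (5 + 32)*79 = 37*79 = 2923)
-57236/r = -57236/2923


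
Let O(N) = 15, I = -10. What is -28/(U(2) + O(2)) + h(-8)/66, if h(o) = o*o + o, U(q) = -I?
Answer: -224/825 ≈ -0.27151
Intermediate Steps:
U(q) = 10 (U(q) = -1*(-10) = 10)
h(o) = o + o**2 (h(o) = o**2 + o = o + o**2)
-28/(U(2) + O(2)) + h(-8)/66 = -28/(10 + 15) - 8*(1 - 8)/66 = -28/25 - 8*(-7)*(1/66) = -28*1/25 + 56*(1/66) = -28/25 + 28/33 = -224/825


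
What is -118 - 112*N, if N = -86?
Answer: 9514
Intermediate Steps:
-118 - 112*N = -118 - 112*(-86) = -118 + 9632 = 9514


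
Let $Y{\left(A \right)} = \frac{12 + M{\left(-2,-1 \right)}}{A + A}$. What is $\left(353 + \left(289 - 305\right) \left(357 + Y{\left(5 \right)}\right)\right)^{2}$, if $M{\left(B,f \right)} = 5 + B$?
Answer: $28976689$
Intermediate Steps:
$Y{\left(A \right)} = \frac{15}{2 A}$ ($Y{\left(A \right)} = \frac{12 + \left(5 - 2\right)}{A + A} = \frac{12 + 3}{2 A} = 15 \frac{1}{2 A} = \frac{15}{2 A}$)
$\left(353 + \left(289 - 305\right) \left(357 + Y{\left(5 \right)}\right)\right)^{2} = \left(353 + \left(289 - 305\right) \left(357 + \frac{15}{2 \cdot 5}\right)\right)^{2} = \left(353 - 16 \left(357 + \frac{15}{2} \cdot \frac{1}{5}\right)\right)^{2} = \left(353 - 16 \left(357 + \frac{3}{2}\right)\right)^{2} = \left(353 - 5736\right)^{2} = \left(-5383\right)^{2} = 28976689$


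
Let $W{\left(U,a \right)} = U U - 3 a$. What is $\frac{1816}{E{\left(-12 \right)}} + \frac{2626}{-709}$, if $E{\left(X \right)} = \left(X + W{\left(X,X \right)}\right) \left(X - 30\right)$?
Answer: $- \frac{2477075}{625338} \approx -3.9612$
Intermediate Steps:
$W{\left(U,a \right)} = U^{2} - 3 a$
$E{\left(X \right)} = \left(-30 + X\right) \left(X^{2} - 2 X\right)$ ($E{\left(X \right)} = \left(X + \left(X^{2} - 3 X\right)\right) \left(X - 30\right) = \left(X^{2} - 2 X\right) \left(-30 + X\right) = \left(-30 + X\right) \left(X^{2} - 2 X\right)$)
$\frac{1816}{E{\left(-12 \right)}} + \frac{2626}{-709} = \frac{1816}{\left(-12\right) \left(60 + \left(-12\right)^{2} - -384\right)} + \frac{2626}{-709} = \frac{1816}{\left(-12\right) \left(60 + 144 + 384\right)} + 2626 \left(- \frac{1}{709}\right) = \frac{1816}{\left(-12\right) 588} - \frac{2626}{709} = \frac{1816}{-7056} - \frac{2626}{709} = 1816 \left(- \frac{1}{7056}\right) - \frac{2626}{709} = - \frac{227}{882} - \frac{2626}{709} = - \frac{2477075}{625338}$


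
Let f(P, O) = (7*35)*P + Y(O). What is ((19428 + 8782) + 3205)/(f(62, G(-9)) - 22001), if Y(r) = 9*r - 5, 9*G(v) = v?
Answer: -6283/1365 ≈ -4.6029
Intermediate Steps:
G(v) = v/9
Y(r) = -5 + 9*r
f(P, O) = -5 + 9*O + 245*P (f(P, O) = (7*35)*P + (-5 + 9*O) = 245*P + (-5 + 9*O) = -5 + 9*O + 245*P)
((19428 + 8782) + 3205)/(f(62, G(-9)) - 22001) = ((19428 + 8782) + 3205)/((-5 + 9*((⅑)*(-9)) + 245*62) - 22001) = (28210 + 3205)/((-5 + 9*(-1) + 15190) - 22001) = 31415/((-5 - 9 + 15190) - 22001) = 31415/(15176 - 22001) = 31415/(-6825) = 31415*(-1/6825) = -6283/1365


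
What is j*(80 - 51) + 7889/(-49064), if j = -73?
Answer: -103876377/49064 ≈ -2117.2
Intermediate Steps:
j*(80 - 51) + 7889/(-49064) = -73*(80 - 51) + 7889/(-49064) = -73*29 + 7889*(-1/49064) = -2117 - 7889/49064 = -103876377/49064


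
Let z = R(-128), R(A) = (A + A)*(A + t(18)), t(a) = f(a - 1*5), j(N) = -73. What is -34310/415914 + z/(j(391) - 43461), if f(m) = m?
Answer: -3434539925/4526600019 ≈ -0.75875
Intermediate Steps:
t(a) = -5 + a (t(a) = a - 1*5 = a - 5 = -5 + a)
R(A) = 2*A*(13 + A) (R(A) = (A + A)*(A + (-5 + 18)) = (2*A)*(A + 13) = (2*A)*(13 + A) = 2*A*(13 + A))
z = 29440 (z = 2*(-128)*(13 - 128) = 2*(-128)*(-115) = 29440)
-34310/415914 + z/(j(391) - 43461) = -34310/415914 + 29440/(-73 - 43461) = -34310*1/415914 + 29440/(-43534) = -17155/207957 + 29440*(-1/43534) = -17155/207957 - 14720/21767 = -3434539925/4526600019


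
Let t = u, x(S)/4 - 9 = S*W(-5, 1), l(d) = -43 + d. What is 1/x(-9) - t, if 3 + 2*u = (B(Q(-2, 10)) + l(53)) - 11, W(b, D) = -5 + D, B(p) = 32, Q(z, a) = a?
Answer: -2519/180 ≈ -13.994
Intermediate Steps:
x(S) = 36 - 16*S (x(S) = 36 + 4*(S*(-5 + 1)) = 36 + 4*(S*(-4)) = 36 + 4*(-4*S) = 36 - 16*S)
u = 14 (u = -3/2 + ((32 + (-43 + 53)) - 11)/2 = -3/2 + ((32 + 10) - 11)/2 = -3/2 + (42 - 11)/2 = -3/2 + (1/2)*31 = -3/2 + 31/2 = 14)
t = 14
1/x(-9) - t = 1/(36 - 16*(-9)) - 1*14 = 1/(36 + 144) - 14 = 1/180 - 14 = -2519/180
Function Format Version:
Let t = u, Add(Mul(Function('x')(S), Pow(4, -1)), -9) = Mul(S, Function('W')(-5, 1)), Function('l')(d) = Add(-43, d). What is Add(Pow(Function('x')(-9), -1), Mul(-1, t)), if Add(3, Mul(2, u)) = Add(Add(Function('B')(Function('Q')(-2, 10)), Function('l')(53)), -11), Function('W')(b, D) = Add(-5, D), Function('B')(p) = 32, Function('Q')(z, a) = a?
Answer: Rational(-2519, 180) ≈ -13.994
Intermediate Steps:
Function('x')(S) = Add(36, Mul(-16, S)) (Function('x')(S) = Add(36, Mul(4, Mul(S, Add(-5, 1)))) = Add(36, Mul(4, Mul(S, -4))) = Add(36, Mul(4, Mul(-4, S))) = Add(36, Mul(-16, S)))
u = 14 (u = Add(Rational(-3, 2), Mul(Rational(1, 2), Add(Add(32, Add(-43, 53)), -11))) = Add(Rational(-3, 2), Mul(Rational(1, 2), Add(Add(32, 10), -11))) = Add(Rational(-3, 2), Mul(Rational(1, 2), Add(42, -11))) = Add(Rational(-3, 2), Mul(Rational(1, 2), 31)) = Add(Rational(-3, 2), Rational(31, 2)) = 14)
t = 14
Add(Pow(Function('x')(-9), -1), Mul(-1, t)) = Add(Pow(Add(36, Mul(-16, -9)), -1), Mul(-1, 14)) = Add(Pow(Add(36, 144), -1), -14) = Add(Pow(180, -1), -14) = Add(Rational(1, 180), -14) = Rational(-2519, 180)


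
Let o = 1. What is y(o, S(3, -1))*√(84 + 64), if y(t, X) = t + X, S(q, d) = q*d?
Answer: -4*√37 ≈ -24.331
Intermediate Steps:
S(q, d) = d*q
y(t, X) = X + t
y(o, S(3, -1))*√(84 + 64) = (-1*3 + 1)*√(84 + 64) = (-3 + 1)*√148 = -4*√37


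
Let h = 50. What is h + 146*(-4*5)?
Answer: -2870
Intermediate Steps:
h + 146*(-4*5) = 50 + 146*(-4*5) = 50 + 146*(-20) = 50 - 2920 = -2870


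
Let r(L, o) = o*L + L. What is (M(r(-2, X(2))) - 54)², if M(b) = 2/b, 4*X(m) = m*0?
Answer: 3025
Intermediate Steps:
X(m) = 0 (X(m) = (m*0)/4 = (¼)*0 = 0)
r(L, o) = L + L*o (r(L, o) = L*o + L = L + L*o)
(M(r(-2, X(2))) - 54)² = (2/((-2*(1 + 0))) - 54)² = (2/((-2*1)) - 54)² = (2/(-2) - 54)² = (2*(-½) - 54)² = (-1 - 54)² = (-55)² = 3025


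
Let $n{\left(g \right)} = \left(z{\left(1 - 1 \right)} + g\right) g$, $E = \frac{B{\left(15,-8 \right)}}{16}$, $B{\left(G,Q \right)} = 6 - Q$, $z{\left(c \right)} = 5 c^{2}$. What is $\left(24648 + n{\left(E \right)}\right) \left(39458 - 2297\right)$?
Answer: $\frac{58622257881}{64} \approx 9.1597 \cdot 10^{8}$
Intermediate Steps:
$E = \frac{7}{8}$ ($E = \frac{6 - -8}{16} = \left(6 + 8\right) \frac{1}{16} = 14 \cdot \frac{1}{16} = \frac{7}{8} \approx 0.875$)
$n{\left(g \right)} = g^{2}$ ($n{\left(g \right)} = \left(5 \left(1 - 1\right)^{2} + g\right) g = \left(5 \cdot 0^{2} + g\right) g = \left(5 \cdot 0 + g\right) g = \left(0 + g\right) g = g g = g^{2}$)
$\left(24648 + n{\left(E \right)}\right) \left(39458 - 2297\right) = \left(24648 + \left(\frac{7}{8}\right)^{2}\right) \left(39458 - 2297\right) = \left(24648 + \frac{49}{64}\right) 37161 = \frac{1577521}{64} \cdot 37161 = \frac{58622257881}{64}$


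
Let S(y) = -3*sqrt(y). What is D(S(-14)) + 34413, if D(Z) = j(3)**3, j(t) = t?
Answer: 34440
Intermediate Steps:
D(Z) = 27 (D(Z) = 3**3 = 27)
D(S(-14)) + 34413 = 27 + 34413 = 34440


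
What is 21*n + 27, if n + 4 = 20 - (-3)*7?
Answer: 804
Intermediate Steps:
n = 37 (n = -4 + (20 - (-3)*7) = -4 + (20 - 1*(-21)) = -4 + (20 + 21) = -4 + 41 = 37)
21*n + 27 = 21*37 + 27 = 777 + 27 = 804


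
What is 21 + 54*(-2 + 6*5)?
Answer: 1533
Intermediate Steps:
21 + 54*(-2 + 6*5) = 21 + 54*(-2 + 30) = 21 + 54*28 = 21 + 1512 = 1533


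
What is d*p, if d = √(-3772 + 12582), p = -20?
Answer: -20*√8810 ≈ -1877.2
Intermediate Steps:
d = √8810 ≈ 93.862
d*p = √8810*(-20) = -20*√8810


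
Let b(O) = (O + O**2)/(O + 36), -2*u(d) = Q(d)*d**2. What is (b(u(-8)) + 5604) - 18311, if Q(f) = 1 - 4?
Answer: -139001/11 ≈ -12636.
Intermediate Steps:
Q(f) = -3
u(d) = 3*d**2/2 (u(d) = -(-3)*d**2/2 = 3*d**2/2)
b(O) = (O + O**2)/(36 + O)
(b(u(-8)) + 5604) - 18311 = (((3/2)*(-8)**2)*(1 + (3/2)*(-8)**2)/(36 + (3/2)*(-8)**2) + 5604) - 18311 = (((3/2)*64)*(1 + (3/2)*64)/(36 + (3/2)*64) + 5604) - 18311 = (96*(1 + 96)/(36 + 96) + 5604) - 18311 = (96*97/132 + 5604) - 18311 = (96*(1/132)*97 + 5604) - 18311 = (776/11 + 5604) - 18311 = 62420/11 - 18311 = -139001/11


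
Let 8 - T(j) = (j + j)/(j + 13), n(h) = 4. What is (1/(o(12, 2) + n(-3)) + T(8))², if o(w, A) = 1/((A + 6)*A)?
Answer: 104366656/1863225 ≈ 56.014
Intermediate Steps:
o(w, A) = 1/(A*(6 + A)) (o(w, A) = 1/((6 + A)*A) = 1/(A*(6 + A)))
T(j) = 8 - 2*j/(13 + j) (T(j) = 8 - (j + j)/(j + 13) = 8 - 2*j/(13 + j))
(1/(o(12, 2) + n(-3)) + T(8))² = (1/(1/(2*(6 + 2)) + 4) + 2*(52 + 3*8)/(13 + 8))² = (1/((½)/8 + 4) + 2*(52 + 24)/21)² = (1/((½)*(⅛) + 4) + 2*(1/21)*76)² = (1/(1/16 + 4) + 152/21)² = (1/(65/16) + 152/21)² = (16/65 + 152/21)² = (10216/1365)² = 104366656/1863225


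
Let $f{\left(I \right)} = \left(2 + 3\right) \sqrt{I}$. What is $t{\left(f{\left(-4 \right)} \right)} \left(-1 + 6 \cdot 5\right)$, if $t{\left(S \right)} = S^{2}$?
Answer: $-2900$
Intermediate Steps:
$f{\left(I \right)} = 5 \sqrt{I}$
$t{\left(f{\left(-4 \right)} \right)} \left(-1 + 6 \cdot 5\right) = \left(5 \sqrt{-4}\right)^{2} \left(-1 + 6 \cdot 5\right) = \left(5 \cdot 2 i\right)^{2} \left(-1 + 30\right) = \left(10 i\right)^{2} \cdot 29 = \left(-100\right) 29 = -2900$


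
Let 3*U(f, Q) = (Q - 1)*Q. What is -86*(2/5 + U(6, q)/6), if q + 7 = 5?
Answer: -946/15 ≈ -63.067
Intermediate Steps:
q = -2 (q = -7 + 5 = -2)
U(f, Q) = Q*(-1 + Q)/3 (U(f, Q) = ((Q - 1)*Q)/3 = ((-1 + Q)*Q)/3 = (Q*(-1 + Q))/3 = Q*(-1 + Q)/3)
-86*(2/5 + U(6, q)/6) = -86*(2/5 + ((⅓)*(-2)*(-1 - 2))/6) = -86*(2*(⅕) + ((⅓)*(-2)*(-3))*(⅙)) = -86*(⅖ + 2*(⅙)) = -86*(⅖ + ⅓) = -86*11/15 = -946/15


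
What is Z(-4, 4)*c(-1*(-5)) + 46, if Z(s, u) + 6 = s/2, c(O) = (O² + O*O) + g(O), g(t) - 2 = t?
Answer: -410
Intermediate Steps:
g(t) = 2 + t
c(O) = 2 + O + 2*O² (c(O) = (O² + O*O) + (2 + O) = (O² + O²) + (2 + O) = 2*O² + (2 + O) = 2 + O + 2*O²)
Z(s, u) = -6 + s/2
Z(-4, 4)*c(-1*(-5)) + 46 = (-6 + (½)*(-4))*(2 - 1*(-5) + 2*(-1*(-5))²) + 46 = (-6 - 2)*(2 + 5 + 2*5²) + 46 = -8*(2 + 5 + 2*25) + 46 = -8*(2 + 5 + 50) + 46 = -8*57 + 46 = -456 + 46 = -410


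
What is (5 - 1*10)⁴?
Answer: 625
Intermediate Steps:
(5 - 1*10)⁴ = (5 - 10)⁴ = (-5)⁴ = 625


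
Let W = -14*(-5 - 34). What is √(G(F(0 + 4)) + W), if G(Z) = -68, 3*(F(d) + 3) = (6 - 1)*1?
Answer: √478 ≈ 21.863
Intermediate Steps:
F(d) = -4/3 (F(d) = -3 + ((6 - 1)*1)/3 = -3 + (5*1)/3 = -3 + (⅓)*5 = -3 + 5/3 = -4/3)
W = 546 (W = -14*(-39) = 546)
√(G(F(0 + 4)) + W) = √(-68 + 546) = √478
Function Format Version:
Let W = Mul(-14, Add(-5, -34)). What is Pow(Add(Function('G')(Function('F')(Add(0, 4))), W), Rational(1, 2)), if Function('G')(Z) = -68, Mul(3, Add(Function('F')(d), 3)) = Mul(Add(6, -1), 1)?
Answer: Pow(478, Rational(1, 2)) ≈ 21.863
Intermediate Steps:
Function('F')(d) = Rational(-4, 3) (Function('F')(d) = Add(-3, Mul(Rational(1, 3), Mul(Add(6, -1), 1))) = Add(-3, Mul(Rational(1, 3), Mul(5, 1))) = Add(-3, Mul(Rational(1, 3), 5)) = Add(-3, Rational(5, 3)) = Rational(-4, 3))
W = 546 (W = Mul(-14, -39) = 546)
Pow(Add(Function('G')(Function('F')(Add(0, 4))), W), Rational(1, 2)) = Pow(Add(-68, 546), Rational(1, 2)) = Pow(478, Rational(1, 2))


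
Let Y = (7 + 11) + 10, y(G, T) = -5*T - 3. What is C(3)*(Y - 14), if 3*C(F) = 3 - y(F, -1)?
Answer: 14/3 ≈ 4.6667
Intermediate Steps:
y(G, T) = -3 - 5*T
C(F) = ⅓ (C(F) = (3 - (-3 - 5*(-1)))/3 = (3 - (-3 + 5))/3 = (3 - 1*2)/3 = (3 - 2)/3 = (⅓)*1 = ⅓)
Y = 28 (Y = 18 + 10 = 28)
C(3)*(Y - 14) = (28 - 14)/3 = (⅓)*14 = 14/3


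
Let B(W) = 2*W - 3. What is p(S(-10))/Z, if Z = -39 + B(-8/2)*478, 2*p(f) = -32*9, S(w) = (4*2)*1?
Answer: 144/5297 ≈ 0.027185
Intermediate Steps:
S(w) = 8 (S(w) = 8*1 = 8)
p(f) = -144 (p(f) = (-32*9)/2 = (½)*(-288) = -144)
B(W) = -3 + 2*W
Z = -5297 (Z = -39 + (-3 + 2*(-8/2))*478 = -39 + (-3 + 2*(-8*½))*478 = -39 + (-3 + 2*(-4))*478 = -39 + (-3 - 8)*478 = -39 - 11*478 = -39 - 5258 = -5297)
p(S(-10))/Z = -144/(-5297) = -144*(-1/5297) = 144/5297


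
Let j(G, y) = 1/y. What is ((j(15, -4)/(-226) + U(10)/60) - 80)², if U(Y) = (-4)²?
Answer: 1168926406561/183873600 ≈ 6357.2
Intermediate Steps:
U(Y) = 16
((j(15, -4)/(-226) + U(10)/60) - 80)² = ((1/(-4*(-226)) + 16/60) - 80)² = ((-¼*(-1/226) + 16*(1/60)) - 80)² = ((1/904 + 4/15) - 80)² = (3631/13560 - 80)² = (-1081169/13560)² = 1168926406561/183873600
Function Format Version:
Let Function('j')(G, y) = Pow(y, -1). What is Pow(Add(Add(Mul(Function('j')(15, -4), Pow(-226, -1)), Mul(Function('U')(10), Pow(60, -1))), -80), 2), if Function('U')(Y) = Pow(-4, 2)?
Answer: Rational(1168926406561, 183873600) ≈ 6357.2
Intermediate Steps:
Function('U')(Y) = 16
Pow(Add(Add(Mul(Function('j')(15, -4), Pow(-226, -1)), Mul(Function('U')(10), Pow(60, -1))), -80), 2) = Pow(Add(Add(Mul(Pow(-4, -1), Pow(-226, -1)), Mul(16, Pow(60, -1))), -80), 2) = Pow(Add(Add(Mul(Rational(-1, 4), Rational(-1, 226)), Mul(16, Rational(1, 60))), -80), 2) = Pow(Add(Add(Rational(1, 904), Rational(4, 15)), -80), 2) = Pow(Add(Rational(3631, 13560), -80), 2) = Pow(Rational(-1081169, 13560), 2) = Rational(1168926406561, 183873600)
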